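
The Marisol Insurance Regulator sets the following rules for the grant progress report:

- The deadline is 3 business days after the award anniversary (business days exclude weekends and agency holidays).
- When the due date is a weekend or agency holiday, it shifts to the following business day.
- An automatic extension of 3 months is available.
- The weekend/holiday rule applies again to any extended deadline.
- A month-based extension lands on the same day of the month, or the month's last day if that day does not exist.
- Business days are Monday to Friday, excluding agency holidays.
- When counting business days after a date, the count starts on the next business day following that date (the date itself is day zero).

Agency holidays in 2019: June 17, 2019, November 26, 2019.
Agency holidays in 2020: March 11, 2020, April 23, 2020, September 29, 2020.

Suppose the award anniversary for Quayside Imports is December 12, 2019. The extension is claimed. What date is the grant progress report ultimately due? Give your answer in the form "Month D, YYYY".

3 business days after December 12, 2019, excluding weekends and holidays, is December 17, 2019.
December 17, 2019 falls on a Tuesday, which is a business day, so no adjustment is needed.
Add 3 months to December 17, 2019: March 17, 2020.
March 17, 2020 falls on a Tuesday, which is a business day, so no adjustment is needed.
Deadline: March 17, 2020.

March 17, 2020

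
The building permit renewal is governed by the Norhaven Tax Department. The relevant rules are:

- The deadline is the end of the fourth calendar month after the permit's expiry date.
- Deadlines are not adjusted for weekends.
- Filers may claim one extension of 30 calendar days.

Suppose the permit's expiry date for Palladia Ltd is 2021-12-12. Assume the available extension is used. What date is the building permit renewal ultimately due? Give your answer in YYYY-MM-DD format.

4 months after 2021-12-12 falls in April 2022; the last day of that month is 2022-04-30.
2022-04-30 falls on a Saturday. The rules make no weekend/holiday allowance, so it remains 2022-04-30.
With the 30-day extension, 2022-04-30 becomes 2022-05-30.
No adjustment is made for weekends or holidays, so 2022-05-30 stands.
The final due date is 2022-05-30.

2022-05-30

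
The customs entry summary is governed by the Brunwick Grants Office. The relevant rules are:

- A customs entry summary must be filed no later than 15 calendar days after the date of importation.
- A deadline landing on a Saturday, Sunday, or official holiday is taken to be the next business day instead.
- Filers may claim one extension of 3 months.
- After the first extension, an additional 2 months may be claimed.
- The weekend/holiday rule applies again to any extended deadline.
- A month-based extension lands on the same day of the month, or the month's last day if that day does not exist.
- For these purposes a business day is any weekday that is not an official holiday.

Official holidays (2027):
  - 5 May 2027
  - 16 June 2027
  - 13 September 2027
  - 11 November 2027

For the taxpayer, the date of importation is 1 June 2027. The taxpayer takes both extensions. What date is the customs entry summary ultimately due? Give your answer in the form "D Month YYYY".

17 November 2027

From 1 June 2027, 15 calendar days later is 16 June 2027.
16 June 2027 is a listed holiday, so it moves to the next business day, 17 June 2027 (Thursday).
Add 3 months to 17 June 2027: 17 September 2027.
Since 17 September 2027 is a Friday and not a holiday, the date is unchanged.
Applying the 2 months extension: 2 months after 17 September 2027 is 17 November 2027.
17 November 2027 falls on a Wednesday, which is a business day, so no adjustment is needed.
The final due date is 17 November 2027.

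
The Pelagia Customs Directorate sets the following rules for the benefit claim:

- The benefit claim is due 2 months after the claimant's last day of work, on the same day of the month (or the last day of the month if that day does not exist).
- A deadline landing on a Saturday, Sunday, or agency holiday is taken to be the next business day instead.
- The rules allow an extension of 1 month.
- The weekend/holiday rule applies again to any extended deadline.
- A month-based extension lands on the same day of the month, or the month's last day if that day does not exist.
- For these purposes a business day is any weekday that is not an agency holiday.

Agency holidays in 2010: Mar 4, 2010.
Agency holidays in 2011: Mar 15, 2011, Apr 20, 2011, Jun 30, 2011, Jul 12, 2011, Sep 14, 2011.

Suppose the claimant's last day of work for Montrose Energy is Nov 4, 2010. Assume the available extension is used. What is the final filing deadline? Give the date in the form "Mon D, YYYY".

2 months from Nov 4, 2010 is Jan 4, 2011.
Since Jan 4, 2011 is a Tuesday and not a holiday, the date is unchanged.
Applying the 1 month extension: 1 month after Jan 4, 2011 is Feb 4, 2011.
Feb 4, 2011 falls on a Friday, which is a business day, so no adjustment is needed.
The final due date is Feb 4, 2011.

Feb 4, 2011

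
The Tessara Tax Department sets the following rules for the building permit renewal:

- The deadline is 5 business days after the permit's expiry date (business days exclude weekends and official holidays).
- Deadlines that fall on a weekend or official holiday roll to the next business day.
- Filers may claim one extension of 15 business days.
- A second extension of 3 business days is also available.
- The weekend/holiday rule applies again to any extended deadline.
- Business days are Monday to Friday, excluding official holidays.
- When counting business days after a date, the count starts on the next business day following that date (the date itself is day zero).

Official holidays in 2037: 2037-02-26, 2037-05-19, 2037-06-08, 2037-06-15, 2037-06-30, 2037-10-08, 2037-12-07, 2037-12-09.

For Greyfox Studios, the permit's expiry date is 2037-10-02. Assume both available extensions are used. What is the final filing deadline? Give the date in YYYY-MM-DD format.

Counting 5 business days after 2037-10-02 (skipping weekends and listed holidays) reaches 2037-10-12.
2037-10-12 falls on a Monday, which is a business day, so no adjustment is needed.
Applying the 15-business-day extension: 15 business days after 2037-10-12 is 2037-11-02.
2037-11-02 is a Monday and not a listed holiday, so it stands.
Applying the 3-business-day extension: 3 business days after 2037-11-02 is 2037-11-05.
2037-11-05 falls on a Thursday, which is a business day, so no adjustment is needed.
Final deadline: 2037-11-05.

2037-11-05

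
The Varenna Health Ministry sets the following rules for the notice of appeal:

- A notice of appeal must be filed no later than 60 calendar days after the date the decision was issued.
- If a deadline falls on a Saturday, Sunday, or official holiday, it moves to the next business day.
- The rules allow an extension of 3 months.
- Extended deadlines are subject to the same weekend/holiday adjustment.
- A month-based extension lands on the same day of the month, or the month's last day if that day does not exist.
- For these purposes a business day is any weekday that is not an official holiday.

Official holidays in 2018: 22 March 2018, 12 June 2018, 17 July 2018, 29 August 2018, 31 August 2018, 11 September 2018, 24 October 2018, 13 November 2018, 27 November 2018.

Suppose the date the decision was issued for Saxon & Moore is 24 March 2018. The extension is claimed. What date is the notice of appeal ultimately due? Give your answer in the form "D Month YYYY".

60 calendar days after 24 March 2018 is 23 May 2018.
23 May 2018 (Wednesday) is already a business day.
The 3 months extension carries 23 May 2018 to 23 August 2018.
Since 23 August 2018 is a Thursday and not a holiday, the date is unchanged.
The final due date is 23 August 2018.

23 August 2018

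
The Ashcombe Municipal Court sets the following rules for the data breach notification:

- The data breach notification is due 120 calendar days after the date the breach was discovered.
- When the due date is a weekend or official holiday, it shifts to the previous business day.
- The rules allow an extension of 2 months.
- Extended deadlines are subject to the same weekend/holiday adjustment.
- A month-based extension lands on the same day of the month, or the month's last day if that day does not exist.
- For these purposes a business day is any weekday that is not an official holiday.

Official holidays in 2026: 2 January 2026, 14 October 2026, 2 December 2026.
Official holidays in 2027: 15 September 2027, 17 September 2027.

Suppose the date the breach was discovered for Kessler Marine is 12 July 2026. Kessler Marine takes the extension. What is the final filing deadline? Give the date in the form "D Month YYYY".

Adding 120 calendar days to 12 July 2026 gives 9 November 2026.
Since 9 November 2026 is a Monday and not a holiday, the date is unchanged.
Add 2 months to 9 November 2026: 9 January 2027.
9 January 2027 is a Saturday, so it moves to the preceding business day, 8 January 2027 (Friday).
So the filing is due 8 January 2027.

8 January 2027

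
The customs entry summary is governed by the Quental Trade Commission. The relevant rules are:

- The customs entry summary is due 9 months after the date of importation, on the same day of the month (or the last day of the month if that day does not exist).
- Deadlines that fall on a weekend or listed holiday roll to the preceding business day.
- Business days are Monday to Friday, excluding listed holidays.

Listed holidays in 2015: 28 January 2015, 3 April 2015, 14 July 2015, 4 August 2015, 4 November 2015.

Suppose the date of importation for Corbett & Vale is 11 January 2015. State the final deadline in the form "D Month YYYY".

9 October 2015

9 months after 11 January 2015, on the same day of the month, is 11 October 2015.
11 October 2015 falls on a Sunday. Rolling to the preceding business day gives 9 October 2015, a Friday.
Deadline: 9 October 2015.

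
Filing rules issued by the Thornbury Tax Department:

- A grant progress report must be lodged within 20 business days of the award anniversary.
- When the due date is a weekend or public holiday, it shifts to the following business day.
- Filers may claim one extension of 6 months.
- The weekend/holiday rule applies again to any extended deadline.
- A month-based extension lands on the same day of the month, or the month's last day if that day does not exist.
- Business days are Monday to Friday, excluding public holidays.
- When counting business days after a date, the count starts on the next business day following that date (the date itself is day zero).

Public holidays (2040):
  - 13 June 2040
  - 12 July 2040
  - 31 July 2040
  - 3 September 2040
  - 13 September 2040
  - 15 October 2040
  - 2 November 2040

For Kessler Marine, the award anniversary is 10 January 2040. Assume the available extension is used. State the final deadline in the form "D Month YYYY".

7 August 2040

Starting the day after 10 January 2040 and counting 20 business days lands on 7 February 2040.
Since 7 February 2040 is a Tuesday and not a holiday, the date is unchanged.
Applying the 6 months extension: 6 months after 7 February 2040 is 7 August 2040.
Since 7 August 2040 is a Tuesday and not a holiday, the date is unchanged.
So the filing is due 7 August 2040.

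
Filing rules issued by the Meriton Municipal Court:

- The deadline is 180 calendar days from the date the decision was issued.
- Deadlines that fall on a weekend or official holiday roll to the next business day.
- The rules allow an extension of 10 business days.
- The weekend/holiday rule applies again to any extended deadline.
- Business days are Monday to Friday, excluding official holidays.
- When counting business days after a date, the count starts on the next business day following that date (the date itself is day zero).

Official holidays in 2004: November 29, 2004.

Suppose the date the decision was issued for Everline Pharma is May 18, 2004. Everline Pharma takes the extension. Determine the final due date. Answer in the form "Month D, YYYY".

Adding 180 calendar days to May 18, 2004 gives November 14, 2004.
Because November 14, 2004 is a Sunday, the deadline becomes November 15, 2004 (Monday).
The 10-business-day extension runs from November 15, 2004 to November 30, 2004.
November 30, 2004 is a Tuesday and not a listed holiday, so it stands.
Deadline: November 30, 2004.

November 30, 2004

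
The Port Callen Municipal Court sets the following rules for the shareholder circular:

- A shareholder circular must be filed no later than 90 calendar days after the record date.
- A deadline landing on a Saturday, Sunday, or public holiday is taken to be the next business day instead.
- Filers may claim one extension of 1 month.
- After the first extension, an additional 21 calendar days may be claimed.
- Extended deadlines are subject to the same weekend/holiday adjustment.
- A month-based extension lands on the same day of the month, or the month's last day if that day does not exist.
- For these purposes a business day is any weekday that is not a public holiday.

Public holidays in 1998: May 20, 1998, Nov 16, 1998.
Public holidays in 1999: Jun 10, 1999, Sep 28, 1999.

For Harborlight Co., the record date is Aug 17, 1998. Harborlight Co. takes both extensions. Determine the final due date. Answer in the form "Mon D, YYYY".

Jan 7, 1999

90 calendar days after Aug 17, 1998 is Nov 15, 1998.
Nov 15, 1998 is a Sunday, so it moves to the next business day, Nov 17, 1998 (Tuesday).
The 1 month extension carries Nov 17, 1998 to Dec 17, 1998.
Since Dec 17, 1998 is a Thursday and not a holiday, the date is unchanged.
Add the 21 calendar-day extension to Dec 17, 1998: Jan 7, 1999.
Jan 7, 1999 (Thursday) is already a business day.
Final deadline: Jan 7, 1999.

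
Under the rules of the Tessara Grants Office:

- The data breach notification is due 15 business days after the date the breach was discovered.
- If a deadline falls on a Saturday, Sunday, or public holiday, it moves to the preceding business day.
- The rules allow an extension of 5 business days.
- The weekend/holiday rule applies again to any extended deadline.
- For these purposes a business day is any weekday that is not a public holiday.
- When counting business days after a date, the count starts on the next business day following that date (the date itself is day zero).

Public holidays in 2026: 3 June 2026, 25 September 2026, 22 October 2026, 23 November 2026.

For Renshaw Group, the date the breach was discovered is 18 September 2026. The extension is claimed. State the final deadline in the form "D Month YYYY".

19 October 2026

Starting the day after 18 September 2026 and counting 15 business days lands on 12 October 2026.
12 October 2026 (Monday) is already a business day.
Applying the 5-business-day extension: 5 business days after 12 October 2026 is 19 October 2026.
19 October 2026 is a Monday and not a listed holiday, so it stands.
Deadline: 19 October 2026.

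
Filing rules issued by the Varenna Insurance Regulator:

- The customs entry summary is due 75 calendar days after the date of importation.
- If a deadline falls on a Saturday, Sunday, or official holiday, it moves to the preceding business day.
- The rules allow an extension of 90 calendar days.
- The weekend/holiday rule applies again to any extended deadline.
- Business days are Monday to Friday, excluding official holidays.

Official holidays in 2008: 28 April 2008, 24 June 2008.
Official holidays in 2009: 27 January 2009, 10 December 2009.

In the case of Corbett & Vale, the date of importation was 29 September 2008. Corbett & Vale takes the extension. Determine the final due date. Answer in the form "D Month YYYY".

12 March 2009

From 29 September 2008, 75 calendar days later is 13 December 2008.
13 December 2008 falls on a Saturday. Rolling to the preceding business day gives 12 December 2008, a Friday.
Add the 90 calendar-day extension to 12 December 2008: 12 March 2009.
12 March 2009 (Thursday) is already a business day.
Deadline: 12 March 2009.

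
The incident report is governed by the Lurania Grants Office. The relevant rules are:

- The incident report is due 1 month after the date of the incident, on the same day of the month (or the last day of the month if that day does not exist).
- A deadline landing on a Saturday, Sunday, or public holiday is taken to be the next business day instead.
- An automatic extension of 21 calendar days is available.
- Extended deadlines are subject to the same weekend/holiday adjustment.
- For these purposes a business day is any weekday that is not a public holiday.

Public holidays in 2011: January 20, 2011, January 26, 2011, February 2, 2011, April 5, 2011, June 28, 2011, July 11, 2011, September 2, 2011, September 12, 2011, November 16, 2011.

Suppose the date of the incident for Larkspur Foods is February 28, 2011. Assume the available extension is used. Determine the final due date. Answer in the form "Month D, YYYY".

1 month after February 28, 2011, on the same day of the month, is March 28, 2011.
Since March 28, 2011 is a Monday and not a holiday, the date is unchanged.
Applying the 21-calendar-day extension: March 28, 2011 + 21 days = April 18, 2011.
Since April 18, 2011 is a Monday and not a holiday, the date is unchanged.
Final deadline: April 18, 2011.

April 18, 2011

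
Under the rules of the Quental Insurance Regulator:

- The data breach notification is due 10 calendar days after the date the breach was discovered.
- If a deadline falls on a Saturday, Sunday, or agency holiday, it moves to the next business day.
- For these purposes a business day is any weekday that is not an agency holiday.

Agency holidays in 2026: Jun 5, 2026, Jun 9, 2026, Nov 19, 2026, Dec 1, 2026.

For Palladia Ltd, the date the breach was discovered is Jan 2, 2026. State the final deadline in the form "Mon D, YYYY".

Trigger date Jan 2, 2026 + 10 calendar days = Jan 12, 2026.
Jan 12, 2026 (Monday) is already a business day.
Final deadline: Jan 12, 2026.

Jan 12, 2026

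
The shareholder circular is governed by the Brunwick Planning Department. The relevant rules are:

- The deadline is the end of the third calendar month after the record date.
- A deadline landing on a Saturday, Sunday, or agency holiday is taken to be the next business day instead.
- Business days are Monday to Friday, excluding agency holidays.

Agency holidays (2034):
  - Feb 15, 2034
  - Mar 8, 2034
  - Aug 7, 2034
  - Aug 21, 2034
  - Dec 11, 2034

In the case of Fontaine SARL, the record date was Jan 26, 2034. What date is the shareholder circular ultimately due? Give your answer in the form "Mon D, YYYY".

The third month after Jan 26, 2034 is April 2034, whose last day is Apr 30, 2034.
Apr 30, 2034 is a Sunday, so it moves to the next business day, May 1, 2034 (Monday).
Deadline: May 1, 2034.

May 1, 2034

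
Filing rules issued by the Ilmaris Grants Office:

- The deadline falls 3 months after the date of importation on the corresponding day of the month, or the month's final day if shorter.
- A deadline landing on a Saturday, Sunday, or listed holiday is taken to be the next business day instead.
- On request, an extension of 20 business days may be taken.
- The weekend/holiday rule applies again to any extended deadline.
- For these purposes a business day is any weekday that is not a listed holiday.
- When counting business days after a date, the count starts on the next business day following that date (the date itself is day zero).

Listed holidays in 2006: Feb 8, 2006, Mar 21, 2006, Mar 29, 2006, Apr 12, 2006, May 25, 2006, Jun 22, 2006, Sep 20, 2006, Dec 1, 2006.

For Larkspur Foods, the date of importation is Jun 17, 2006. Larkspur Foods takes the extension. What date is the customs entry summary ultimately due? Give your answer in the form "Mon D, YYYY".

Oct 17, 2006

3 months from Jun 17, 2006 is Sep 17, 2006.
Sep 17, 2006 is a Sunday; the next business day is Sep 18, 2006 (Monday).
Applying the 20-business-day extension: 20 business days after Sep 18, 2006 is Oct 17, 2006.
Oct 17, 2006 falls on a Tuesday, which is a business day, so no adjustment is needed.
Deadline: Oct 17, 2006.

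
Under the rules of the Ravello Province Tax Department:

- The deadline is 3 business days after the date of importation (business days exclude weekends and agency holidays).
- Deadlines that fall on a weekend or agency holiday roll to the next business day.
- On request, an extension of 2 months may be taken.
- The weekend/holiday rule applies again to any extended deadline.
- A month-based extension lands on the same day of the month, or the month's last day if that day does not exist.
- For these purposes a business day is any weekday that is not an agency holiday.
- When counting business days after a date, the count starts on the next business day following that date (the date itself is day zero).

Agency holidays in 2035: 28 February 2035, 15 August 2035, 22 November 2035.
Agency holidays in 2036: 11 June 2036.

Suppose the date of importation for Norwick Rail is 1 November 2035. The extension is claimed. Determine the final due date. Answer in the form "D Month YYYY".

Counting 3 business days after 1 November 2035 (skipping weekends and listed holidays) reaches 6 November 2035.
6 November 2035 (Tuesday) is already a business day.
Applying the 2 months extension: 2 months after 6 November 2035 is 6 January 2036.
6 January 2036 falls on a Sunday. Rolling to the next business day gives 7 January 2036, a Monday.
Deadline: 7 January 2036.

7 January 2036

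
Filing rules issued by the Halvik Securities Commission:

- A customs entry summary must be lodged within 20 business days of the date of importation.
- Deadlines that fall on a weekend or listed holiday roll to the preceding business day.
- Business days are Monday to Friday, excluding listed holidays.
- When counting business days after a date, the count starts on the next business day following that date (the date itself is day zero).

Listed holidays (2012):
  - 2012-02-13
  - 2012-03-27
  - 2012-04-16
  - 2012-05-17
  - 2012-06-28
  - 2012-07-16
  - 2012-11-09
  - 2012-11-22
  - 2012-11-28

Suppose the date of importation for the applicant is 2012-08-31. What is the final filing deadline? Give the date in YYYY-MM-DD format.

2012-09-28

Starting the day after 2012-08-31 and counting 20 business days lands on 2012-09-28.
2012-09-28 is a Friday and not a listed holiday, so it stands.
Final deadline: 2012-09-28.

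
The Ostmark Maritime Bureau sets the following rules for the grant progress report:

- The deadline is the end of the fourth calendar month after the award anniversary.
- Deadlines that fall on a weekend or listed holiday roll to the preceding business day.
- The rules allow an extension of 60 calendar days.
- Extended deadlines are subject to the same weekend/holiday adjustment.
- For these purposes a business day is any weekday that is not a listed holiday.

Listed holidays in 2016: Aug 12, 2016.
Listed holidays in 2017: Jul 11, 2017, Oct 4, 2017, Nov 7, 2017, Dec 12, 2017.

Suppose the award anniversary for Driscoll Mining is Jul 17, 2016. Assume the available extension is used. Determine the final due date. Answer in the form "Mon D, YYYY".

4 months after Jul 17, 2016 falls in November 2016; the last day of that month is Nov 30, 2016.
Nov 30, 2016 is a Wednesday and not a listed holiday, so it stands.
Add the 60 calendar-day extension to Nov 30, 2016: Jan 29, 2017.
Jan 29, 2017 is a Sunday, so it moves to the preceding business day, Jan 27, 2017 (Friday).
Deadline: Jan 27, 2017.

Jan 27, 2017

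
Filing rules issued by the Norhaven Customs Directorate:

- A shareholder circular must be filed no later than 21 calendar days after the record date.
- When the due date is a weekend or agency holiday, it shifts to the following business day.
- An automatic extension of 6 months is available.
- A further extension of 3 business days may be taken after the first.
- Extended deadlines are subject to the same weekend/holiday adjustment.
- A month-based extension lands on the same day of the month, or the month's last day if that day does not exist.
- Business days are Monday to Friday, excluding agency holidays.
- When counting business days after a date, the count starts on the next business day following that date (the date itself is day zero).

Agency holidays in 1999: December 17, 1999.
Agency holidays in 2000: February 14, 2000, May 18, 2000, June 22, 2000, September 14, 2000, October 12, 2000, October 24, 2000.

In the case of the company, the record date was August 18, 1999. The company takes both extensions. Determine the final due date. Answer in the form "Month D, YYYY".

March 13, 2000

Adding 21 calendar days to August 18, 1999 gives September 8, 1999.
September 8, 1999 is a Wednesday and not a listed holiday, so it stands.
Add 6 months to September 8, 1999: March 8, 2000.
March 8, 2000 (Wednesday) is already a business day.
Applying the 3-business-day extension: 3 business days after March 8, 2000 is March 13, 2000.
March 13, 2000 is a Monday and not a listed holiday, so it stands.
Deadline: March 13, 2000.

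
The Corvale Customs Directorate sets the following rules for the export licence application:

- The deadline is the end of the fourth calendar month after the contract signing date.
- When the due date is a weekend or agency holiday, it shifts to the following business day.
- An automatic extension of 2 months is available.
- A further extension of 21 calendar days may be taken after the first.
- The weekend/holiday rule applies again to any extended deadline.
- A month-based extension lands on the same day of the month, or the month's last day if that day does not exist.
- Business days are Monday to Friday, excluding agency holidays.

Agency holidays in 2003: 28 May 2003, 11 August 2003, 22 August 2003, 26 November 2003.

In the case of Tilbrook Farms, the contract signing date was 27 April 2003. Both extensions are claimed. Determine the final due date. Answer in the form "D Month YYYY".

24 November 2003

4 months after 27 April 2003 is August 2003; that month ends on 31 August 2003.
31 August 2003 is a Sunday; the next business day is 1 September 2003 (Monday).
Applying the 2 months extension: 2 months after 1 September 2003 is 1 November 2003.
Because 1 November 2003 is a Saturday, the deadline becomes 3 November 2003 (Monday).
Applying the 21-calendar-day extension: 3 November 2003 + 21 days = 24 November 2003.
Since 24 November 2003 is a Monday and not a holiday, the date is unchanged.
So the filing is due 24 November 2003.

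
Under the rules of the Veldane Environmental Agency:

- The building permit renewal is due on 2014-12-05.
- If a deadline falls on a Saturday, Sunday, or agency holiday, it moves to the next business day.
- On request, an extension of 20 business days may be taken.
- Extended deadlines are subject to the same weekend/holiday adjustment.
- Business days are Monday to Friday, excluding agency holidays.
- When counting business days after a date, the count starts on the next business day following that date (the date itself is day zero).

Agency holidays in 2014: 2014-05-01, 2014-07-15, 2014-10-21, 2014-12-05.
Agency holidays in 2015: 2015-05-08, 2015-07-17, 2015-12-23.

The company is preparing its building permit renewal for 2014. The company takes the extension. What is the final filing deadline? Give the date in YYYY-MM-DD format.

Start from the fixed due date, 2014-12-05.
2014-12-05 is a listed holiday; the next business day is 2014-12-08 (Monday).
Counting 20 further business days from 2014-12-08 reaches 2015-01-05.
2015-01-05 falls on a Monday, which is a business day, so no adjustment is needed.
The final due date is 2015-01-05.

2015-01-05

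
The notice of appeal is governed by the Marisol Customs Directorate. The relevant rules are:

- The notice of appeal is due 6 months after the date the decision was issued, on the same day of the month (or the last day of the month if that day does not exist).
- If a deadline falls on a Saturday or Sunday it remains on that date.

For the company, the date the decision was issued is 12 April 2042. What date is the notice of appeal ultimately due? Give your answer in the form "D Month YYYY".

Moving 6 months forward from 12 April 2042 on the corresponding day gives 12 October 2042.
12 October 2042 is a Sunday; no weekend or holiday adjustment applies.
So the filing is due 12 October 2042.

12 October 2042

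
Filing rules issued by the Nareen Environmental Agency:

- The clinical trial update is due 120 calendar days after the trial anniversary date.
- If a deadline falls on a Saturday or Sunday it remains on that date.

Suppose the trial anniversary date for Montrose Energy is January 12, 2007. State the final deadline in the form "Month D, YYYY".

Trigger date January 12, 2007 + 120 calendar days = May 12, 2007.
May 12, 2007 is a Saturday; no weekend or holiday adjustment applies.
Deadline: May 12, 2007.

May 12, 2007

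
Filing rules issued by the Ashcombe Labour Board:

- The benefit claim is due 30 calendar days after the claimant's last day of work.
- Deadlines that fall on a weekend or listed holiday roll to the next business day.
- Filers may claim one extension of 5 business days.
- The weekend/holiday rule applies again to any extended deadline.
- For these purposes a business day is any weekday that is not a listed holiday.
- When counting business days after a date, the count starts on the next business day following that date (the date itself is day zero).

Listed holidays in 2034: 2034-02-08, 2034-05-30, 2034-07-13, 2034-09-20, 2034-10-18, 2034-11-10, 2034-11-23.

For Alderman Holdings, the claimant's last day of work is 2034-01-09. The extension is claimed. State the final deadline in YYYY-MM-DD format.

30 calendar days after 2034-01-09 is 2034-02-08.
2034-02-08 falls on a listed holiday. Rolling to the next business day gives 2034-02-09, a Thursday.
Counting 5 further business days from 2034-02-09 reaches 2034-02-16.
2034-02-16 (Thursday) is already a business day.
So the filing is due 2034-02-16.

2034-02-16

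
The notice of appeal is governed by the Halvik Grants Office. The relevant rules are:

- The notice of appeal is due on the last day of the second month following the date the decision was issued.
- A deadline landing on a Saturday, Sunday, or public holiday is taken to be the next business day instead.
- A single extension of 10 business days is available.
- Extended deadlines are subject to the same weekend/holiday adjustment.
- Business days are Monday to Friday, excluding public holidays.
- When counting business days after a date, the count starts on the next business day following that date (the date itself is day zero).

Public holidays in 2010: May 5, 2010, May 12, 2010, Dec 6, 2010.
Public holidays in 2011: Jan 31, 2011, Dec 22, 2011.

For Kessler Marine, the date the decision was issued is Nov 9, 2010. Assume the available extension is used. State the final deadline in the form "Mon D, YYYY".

The second month after Nov 9, 2010 is January 2011, whose last day is Jan 31, 2011.
Jan 31, 2011 is a listed holiday; the next business day is Feb 1, 2011 (Tuesday).
The 10-business-day extension runs from Feb 1, 2011 to Feb 15, 2011.
Since Feb 15, 2011 is a Tuesday and not a holiday, the date is unchanged.
So the filing is due Feb 15, 2011.

Feb 15, 2011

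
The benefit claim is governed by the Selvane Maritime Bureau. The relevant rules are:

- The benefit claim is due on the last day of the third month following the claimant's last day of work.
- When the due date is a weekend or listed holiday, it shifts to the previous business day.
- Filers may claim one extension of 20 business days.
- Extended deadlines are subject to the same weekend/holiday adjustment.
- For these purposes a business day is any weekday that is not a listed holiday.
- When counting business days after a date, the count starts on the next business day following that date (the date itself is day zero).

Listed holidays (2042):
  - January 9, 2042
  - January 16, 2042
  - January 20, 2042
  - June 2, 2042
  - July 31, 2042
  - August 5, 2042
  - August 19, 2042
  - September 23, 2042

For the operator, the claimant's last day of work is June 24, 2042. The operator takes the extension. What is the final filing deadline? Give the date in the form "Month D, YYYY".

The third month after June 24, 2042 is September 2042, whose last day is September 30, 2042.
Since September 30, 2042 is a Tuesday and not a holiday, the date is unchanged.
The 20-business-day extension runs from September 30, 2042 to October 28, 2042.
October 28, 2042 is a Tuesday and not a listed holiday, so it stands.
Deadline: October 28, 2042.

October 28, 2042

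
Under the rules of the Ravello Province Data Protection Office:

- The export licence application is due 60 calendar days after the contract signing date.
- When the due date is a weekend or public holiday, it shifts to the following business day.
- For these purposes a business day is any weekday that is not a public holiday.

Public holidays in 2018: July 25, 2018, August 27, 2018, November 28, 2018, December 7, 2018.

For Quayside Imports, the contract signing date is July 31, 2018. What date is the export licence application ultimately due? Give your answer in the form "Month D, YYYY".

October 1, 2018

60 calendar days after July 31, 2018 is September 29, 2018.
September 29, 2018 is a Saturday, so it moves to the next business day, October 1, 2018 (Monday).
So the filing is due October 1, 2018.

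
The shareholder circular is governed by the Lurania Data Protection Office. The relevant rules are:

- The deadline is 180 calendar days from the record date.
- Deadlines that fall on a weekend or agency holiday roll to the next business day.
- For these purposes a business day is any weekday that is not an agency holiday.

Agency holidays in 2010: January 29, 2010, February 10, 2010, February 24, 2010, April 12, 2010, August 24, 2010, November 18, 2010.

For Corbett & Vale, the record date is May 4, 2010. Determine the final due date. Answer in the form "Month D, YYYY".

November 1, 2010

180 calendar days after May 4, 2010 is October 31, 2010.
October 31, 2010 falls on a Sunday. Rolling to the next business day gives November 1, 2010, a Monday.
The final due date is November 1, 2010.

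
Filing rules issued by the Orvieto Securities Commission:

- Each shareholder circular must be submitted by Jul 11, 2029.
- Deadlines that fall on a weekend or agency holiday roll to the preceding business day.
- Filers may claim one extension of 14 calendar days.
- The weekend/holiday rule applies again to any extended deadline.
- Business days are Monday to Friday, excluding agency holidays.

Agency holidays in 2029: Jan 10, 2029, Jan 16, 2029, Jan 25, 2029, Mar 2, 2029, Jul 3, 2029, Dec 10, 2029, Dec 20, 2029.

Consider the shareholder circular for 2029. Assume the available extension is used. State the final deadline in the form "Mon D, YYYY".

The stated deadline is Jul 11, 2029.
Since Jul 11, 2029 is a Wednesday and not a holiday, the date is unchanged.
Applying the 14-calendar-day extension: Jul 11, 2029 + 14 days = Jul 25, 2029.
Jul 25, 2029 falls on a Wednesday, which is a business day, so no adjustment is needed.
So the filing is due Jul 25, 2029.

Jul 25, 2029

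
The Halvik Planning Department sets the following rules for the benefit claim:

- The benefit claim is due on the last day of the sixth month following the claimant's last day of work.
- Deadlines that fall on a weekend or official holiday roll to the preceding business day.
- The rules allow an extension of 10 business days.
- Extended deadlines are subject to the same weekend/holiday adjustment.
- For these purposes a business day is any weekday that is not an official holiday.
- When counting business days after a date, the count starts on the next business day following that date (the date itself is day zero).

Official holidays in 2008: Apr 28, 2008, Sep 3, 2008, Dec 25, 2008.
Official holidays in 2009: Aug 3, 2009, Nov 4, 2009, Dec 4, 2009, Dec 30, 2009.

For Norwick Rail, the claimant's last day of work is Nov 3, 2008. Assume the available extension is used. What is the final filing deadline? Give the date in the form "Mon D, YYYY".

Jun 12, 2009

6 months after Nov 3, 2008 is May 2009; that month ends on May 31, 2009.
May 31, 2009 falls on a Sunday. Rolling to the preceding business day gives May 29, 2009, a Friday.
Counting 10 further business days from May 29, 2009 reaches Jun 12, 2009.
Since Jun 12, 2009 is a Friday and not a holiday, the date is unchanged.
The final due date is Jun 12, 2009.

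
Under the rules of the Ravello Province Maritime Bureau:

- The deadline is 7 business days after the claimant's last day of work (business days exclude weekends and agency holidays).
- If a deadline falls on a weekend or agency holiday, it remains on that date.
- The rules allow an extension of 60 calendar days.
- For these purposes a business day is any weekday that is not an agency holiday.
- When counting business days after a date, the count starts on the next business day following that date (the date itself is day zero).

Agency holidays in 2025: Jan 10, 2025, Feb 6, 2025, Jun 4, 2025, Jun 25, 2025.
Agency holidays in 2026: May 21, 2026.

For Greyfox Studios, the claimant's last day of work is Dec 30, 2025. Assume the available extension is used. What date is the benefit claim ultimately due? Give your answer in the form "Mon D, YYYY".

Mar 9, 2026

7 business days after Dec 30, 2025, excluding weekends and holidays, is Jan 8, 2026.
Jan 8, 2026 falls on a Thursday. The rules make no weekend/holiday allowance, so it remains Jan 8, 2026.
Add the 60 calendar-day extension to Jan 8, 2026: Mar 9, 2026.
Mar 9, 2026 is a Monday; no weekend or holiday adjustment applies.
The final due date is Mar 9, 2026.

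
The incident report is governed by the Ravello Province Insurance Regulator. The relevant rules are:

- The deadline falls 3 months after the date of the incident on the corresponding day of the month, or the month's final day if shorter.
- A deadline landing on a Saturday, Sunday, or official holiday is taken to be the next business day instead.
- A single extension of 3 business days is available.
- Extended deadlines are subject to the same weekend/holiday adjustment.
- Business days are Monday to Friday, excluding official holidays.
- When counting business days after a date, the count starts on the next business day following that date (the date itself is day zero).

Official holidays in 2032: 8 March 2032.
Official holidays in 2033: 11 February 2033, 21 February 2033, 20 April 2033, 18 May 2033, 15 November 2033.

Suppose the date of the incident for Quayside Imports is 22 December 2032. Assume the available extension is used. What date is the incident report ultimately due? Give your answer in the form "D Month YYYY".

25 March 2033

3 months after 22 December 2032, on the same day of the month, is 22 March 2033.
22 March 2033 falls on a Tuesday, which is a business day, so no adjustment is needed.
Counting 3 further business days from 22 March 2033 reaches 25 March 2033.
Since 25 March 2033 is a Friday and not a holiday, the date is unchanged.
Deadline: 25 March 2033.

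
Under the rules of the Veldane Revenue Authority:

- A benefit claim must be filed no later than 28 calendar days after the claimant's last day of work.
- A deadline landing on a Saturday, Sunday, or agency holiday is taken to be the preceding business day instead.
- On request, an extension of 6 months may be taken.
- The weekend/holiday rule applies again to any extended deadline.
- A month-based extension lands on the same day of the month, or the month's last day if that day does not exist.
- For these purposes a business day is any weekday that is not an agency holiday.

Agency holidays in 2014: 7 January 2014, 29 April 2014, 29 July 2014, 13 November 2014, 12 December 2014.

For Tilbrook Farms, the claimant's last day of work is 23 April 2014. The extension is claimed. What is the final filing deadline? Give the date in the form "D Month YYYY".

28 calendar days after 23 April 2014 is 21 May 2014.
21 May 2014 is a Wednesday and not a listed holiday, so it stands.
Applying the 6 months extension: 6 months after 21 May 2014 is 21 November 2014.
21 November 2014 falls on a Friday, which is a business day, so no adjustment is needed.
So the filing is due 21 November 2014.

21 November 2014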